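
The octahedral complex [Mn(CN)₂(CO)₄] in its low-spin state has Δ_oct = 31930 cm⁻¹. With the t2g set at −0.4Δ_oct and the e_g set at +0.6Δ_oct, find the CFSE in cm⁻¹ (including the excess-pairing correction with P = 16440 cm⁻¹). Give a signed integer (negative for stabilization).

Ligand charges: 2×(-1) from CN⁻ and 4×(+0) from CO sum to -2; with overall charge +0, Mn is +2.
Mn²⁺: group 7, so d-count = 7 − 2 = 5.
Electron filling gives t2g^5 e_g^0.
Orbital CFSE = 5(-0.4) + 0(0.6) = -2.0Δ_oct = -2.0 × 31930 = -63860 cm⁻¹.
Relative to high-spin t2g^3 e_g^2 (0 paired), the low-spin configuration has 2 additional pairs, contributing +2 × 16440 = +32880 cm⁻¹.
Combining: -63860 + 32880 = -30980 cm⁻¹.

-30980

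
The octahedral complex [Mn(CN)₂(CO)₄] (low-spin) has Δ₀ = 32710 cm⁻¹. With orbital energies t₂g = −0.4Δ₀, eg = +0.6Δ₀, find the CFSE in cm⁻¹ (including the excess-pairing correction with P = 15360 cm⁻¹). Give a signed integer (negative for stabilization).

-34700

Ligand charges: 2×(-1) from CN⁻ and 4×(+0) from CO sum to -2; with overall charge +0, Mn is +2.
Mn sits in group 7; removing 2 electrons leaves Mn²⁺ with 7 − 2 = 5 d electrons.
Electron filling gives t₂g⁵ eg⁰.
CFSE(orbital) = 5×(-0.4Δ₀) + 0×(0.6Δ₀) = -2.0Δ₀; with Δ₀ = 32710 cm⁻¹ that is -65420 cm⁻¹.
Pairing penalty: 2 pairs vs 0 in the high-spin reference → 2 extra × P = 30720 cm⁻¹.
Overall CFSE = -65420 + 30720 = -34700 cm⁻¹.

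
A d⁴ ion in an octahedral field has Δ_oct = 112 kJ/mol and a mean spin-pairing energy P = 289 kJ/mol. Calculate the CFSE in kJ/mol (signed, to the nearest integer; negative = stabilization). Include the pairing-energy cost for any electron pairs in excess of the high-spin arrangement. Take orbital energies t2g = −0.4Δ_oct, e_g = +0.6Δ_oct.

-67

Δ_oct < P, so pairing is avoided: the ground state is high-spin.
That gives t2g^3 e_g^1.
Orbital CFSE = -0.6Δ_oct = -0.6 × 112 = -67 kJ/mol.
High-spin has no excess pairs, so no pairing correction applies.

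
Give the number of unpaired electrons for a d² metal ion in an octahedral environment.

Configuration: t₂g² eg⁰, giving 2 unpaired electrons.

2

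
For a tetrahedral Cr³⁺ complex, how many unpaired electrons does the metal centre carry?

3

Group 6 minus oxidation state +3 gives a d³ configuration for Cr³⁺.
Tetrahedral fields are weak (Δₜ ≈ 4/9 Δₒ), so electrons fill high-spin.
Configuration: e² t₂¹, giving 3 unpaired electrons.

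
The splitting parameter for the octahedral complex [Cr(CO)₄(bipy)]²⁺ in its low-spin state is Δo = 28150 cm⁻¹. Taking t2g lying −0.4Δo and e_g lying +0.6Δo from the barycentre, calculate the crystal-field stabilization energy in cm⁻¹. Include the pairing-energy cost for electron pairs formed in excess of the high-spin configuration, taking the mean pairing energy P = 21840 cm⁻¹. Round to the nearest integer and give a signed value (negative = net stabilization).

Ligand charges: 4×(+0) from CO and 1×(+0) from bipy sum to +0; with overall charge +2, Cr is +2.
Cr²⁺: group 6, so d-count = 6 − 2 = 4.
The d⁴ electrons fill as t2g^4 e_g^0.
CFSE(orbital) = 4×(-0.4Δo) + 0×(0.6Δo) = -1.6Δo; with Δo = 28150 cm⁻¹ that is -45040 cm⁻¹.
Pairing penalty: 1 pair vs 0 in the high-spin reference → 1 extra × P = 21840 cm⁻¹.
Combining: -45040 + 21840 = -23200 cm⁻¹.

-23200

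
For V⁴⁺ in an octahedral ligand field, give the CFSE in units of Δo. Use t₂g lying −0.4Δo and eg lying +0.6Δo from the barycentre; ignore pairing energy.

-0.4 Δo

V⁴⁺: group 5, so d-count = 5 − 4 = 1.
For octahedral d¹ the high- and low-spin configurations coincide.
Configuration: t₂g¹ eg⁰.
CFSE = 1(-0.4Δo) + 0(0.6Δo) = -0.4Δo + 0.0Δo = -0.4Δo.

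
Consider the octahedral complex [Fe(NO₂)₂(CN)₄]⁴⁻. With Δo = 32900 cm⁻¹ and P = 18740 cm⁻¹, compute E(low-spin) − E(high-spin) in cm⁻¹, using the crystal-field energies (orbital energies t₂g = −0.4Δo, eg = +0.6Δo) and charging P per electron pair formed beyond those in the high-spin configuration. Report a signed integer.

-28320

Ligand charges: 2×(-1) from NO₂⁻ and 4×(-1) from CN⁻ sum to -6; with overall charge -4, Fe is +2.
Fe²⁺: group 8, so d-count = 8 − 2 = 6.
High-spin: t₂g⁴ eg², CFSE = -0.4Δo = -13160 cm⁻¹.
Low-spin: t₂g⁶ eg⁰, orbital CFSE = -2.4Δo = -78960 cm⁻¹; plus 2 excess pairs × P = +37480 cm⁻¹; total -41480 cm⁻¹.
Thus E(LS) − E(HS) = -28320 cm⁻¹.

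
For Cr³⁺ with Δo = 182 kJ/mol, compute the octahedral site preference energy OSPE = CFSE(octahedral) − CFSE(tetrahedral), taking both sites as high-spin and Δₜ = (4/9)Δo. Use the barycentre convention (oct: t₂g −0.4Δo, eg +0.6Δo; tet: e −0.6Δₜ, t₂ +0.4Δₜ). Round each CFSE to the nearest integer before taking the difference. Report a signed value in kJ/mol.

Cr³⁺: group 6, so d-count = 6 − 3 = 3.
Octahedral high-spin t2g^3 e_g^0: CFSE = -1.2 × 182 = -218 kJ/mol.
In a tetrahedral site the filling is e^2 t2^1: CFSE(tet) = -0.8Δₜ = -0.8 × (4/9)(182) = -65 kJ/mol.
OSPE = CFSE(oct) − CFSE(tet) = -218 − (-65) = -153 kJ/mol.

-153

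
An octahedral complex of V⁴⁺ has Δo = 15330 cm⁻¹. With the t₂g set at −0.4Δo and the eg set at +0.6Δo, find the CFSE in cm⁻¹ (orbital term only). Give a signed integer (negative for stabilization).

V is in group 5, so V⁴⁺ is d¹ (5 − 4 = 1).
For octahedral d¹ the high- and low-spin configurations coincide.
The d¹ electrons fill as t₂g¹ eg⁰.
CFSE(orbital) = 1×(-0.4Δo) + 0×(0.6Δo) = -0.4Δo; with Δo = 15330 cm⁻¹ that is -6132 cm⁻¹.

-6132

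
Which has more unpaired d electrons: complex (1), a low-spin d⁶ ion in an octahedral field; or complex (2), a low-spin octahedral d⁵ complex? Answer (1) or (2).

(1): t₂g⁶ eg⁰ → 0 unpaired.
(2): t2g^5 e_g^0 → 1 unpaired.
So (2) has more unpaired electrons.

(2)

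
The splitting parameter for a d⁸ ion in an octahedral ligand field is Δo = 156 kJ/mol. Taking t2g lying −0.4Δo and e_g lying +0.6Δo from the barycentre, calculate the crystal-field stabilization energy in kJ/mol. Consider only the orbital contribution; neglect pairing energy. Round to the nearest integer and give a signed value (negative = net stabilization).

-187

Electron filling gives t2g^6 e_g^2.
Orbital CFSE = 6(-0.4) + 2(0.6) = -1.2Δo = -1.2 × 156 = -187 kJ/mol.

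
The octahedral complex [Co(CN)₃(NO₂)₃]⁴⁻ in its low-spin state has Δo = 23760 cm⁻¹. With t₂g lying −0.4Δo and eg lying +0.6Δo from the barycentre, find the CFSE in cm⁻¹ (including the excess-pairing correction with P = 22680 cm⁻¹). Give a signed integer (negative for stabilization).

Ligand charges: 3×(-1) from CN⁻ and 3×(-1) from NO₂⁻ sum to -6; with overall charge -4, Co is +2.
Co is in group 9, so Co²⁺ is d⁷ (9 − 2 = 7).
Configuration: t₂g⁶ eg¹.
The orbital stabilization is -1.8Δo = -1.8 × 23760 = -42768 cm⁻¹.
High-spin d⁷ would be t₂g⁵ eg² with 2 pairs; low-spin has 3, so 1 excess pair costs +1P = +22680 cm⁻¹.
Combining: -42768 + 22680 = -20088 cm⁻¹.

-20088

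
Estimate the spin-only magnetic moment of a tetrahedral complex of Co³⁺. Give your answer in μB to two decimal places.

4.90 μB

Co is in group 9, so Co³⁺ is d⁶ (9 − 3 = 6).
Tetrahedral fields are weak (Δₜ ≈ 4/9 Δₒ), so electrons fill high-spin.
Configuration: e^3 t2^3 → 4 unpaired electrons.
μ(spin-only) = √[4(4+2)] = √24 ≈ 4.90 μB.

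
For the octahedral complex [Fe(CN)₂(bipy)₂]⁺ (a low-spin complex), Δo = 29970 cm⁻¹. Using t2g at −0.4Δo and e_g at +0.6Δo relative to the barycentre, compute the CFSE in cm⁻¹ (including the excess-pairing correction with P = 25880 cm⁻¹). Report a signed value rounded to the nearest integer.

Ligand charges: 2×(-1) from CN⁻ and 2×(+0) from bipy sum to -2; with overall charge +1, Fe is +3.
Fe is in group 8, so Fe³⁺ is d⁵ (8 − 3 = 5).
Electron filling gives t2g^5 e_g^0.
The orbital stabilization is -2.0Δo = -2.0 × 29970 = -59940 cm⁻¹.
High-spin d⁵ would be t2g^3 e_g^2 with 0 pairs; low-spin has 2, so 2 excess pairs cost +2P = +51760 cm⁻¹.
Combining: -59940 + 51760 = -8180 cm⁻¹.

-8180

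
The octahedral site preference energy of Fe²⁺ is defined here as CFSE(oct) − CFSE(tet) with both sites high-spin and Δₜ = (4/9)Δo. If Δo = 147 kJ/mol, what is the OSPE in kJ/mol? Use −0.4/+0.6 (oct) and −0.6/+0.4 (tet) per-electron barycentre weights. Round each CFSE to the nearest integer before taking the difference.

-20

Fe sits in group 8; removing 2 electrons leaves Fe²⁺ with 8 − 2 = 6 d electrons.
In an octahedral site d⁶ (HS) is t2g^4 e_g^2, giving CFSE(oct) = -0.4Δo = -59 kJ/mol.
In a tetrahedral site the filling is e^3 t2^3: CFSE(tet) = -0.6Δₜ = -0.6 × (4/9)(147) = -39 kJ/mol.
Subtracting, OSPE = -59 − (-39) = -20 kJ/mol.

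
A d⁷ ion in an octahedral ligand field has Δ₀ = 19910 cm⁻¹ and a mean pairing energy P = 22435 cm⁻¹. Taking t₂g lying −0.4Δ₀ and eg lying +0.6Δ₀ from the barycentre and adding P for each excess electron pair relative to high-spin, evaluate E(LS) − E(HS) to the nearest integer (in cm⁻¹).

In the high-spin limit (t₂g⁵ eg²) the orbital term is -0.8Δ₀ = -15928 cm⁻¹, with no excess pairing.
For low-spin the configuration is t₂g⁶ eg¹: orbital energy -1.8 × 19910 = -35838 cm⁻¹, and 1 additional pair relative to high-spin adds 22435 cm⁻¹, giving -13403 cm⁻¹.
Thus E(LS) − E(HS) = 2525 cm⁻¹.

2525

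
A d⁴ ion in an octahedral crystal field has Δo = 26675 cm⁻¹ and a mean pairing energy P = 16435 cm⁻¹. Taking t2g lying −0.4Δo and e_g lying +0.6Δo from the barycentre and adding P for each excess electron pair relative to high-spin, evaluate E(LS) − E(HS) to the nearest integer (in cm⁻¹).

-10240

In the high-spin limit (t2g^3 e_g^1) the orbital term is -0.6Δo = -16005 cm⁻¹, with no excess pairing.
Low-spin: t2g^4 e_g^0, orbital CFSE = -1.6Δo = -42680 cm⁻¹; plus 1 excess pair × P = +16435 cm⁻¹; total -26245 cm⁻¹.
Thus E(LS) − E(HS) = -10240 cm⁻¹.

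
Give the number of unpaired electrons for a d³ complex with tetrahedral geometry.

3

With tetrahedral geometry the complex is necessarily high-spin.
Configuration: e² t₂¹, giving 3 unpaired electrons.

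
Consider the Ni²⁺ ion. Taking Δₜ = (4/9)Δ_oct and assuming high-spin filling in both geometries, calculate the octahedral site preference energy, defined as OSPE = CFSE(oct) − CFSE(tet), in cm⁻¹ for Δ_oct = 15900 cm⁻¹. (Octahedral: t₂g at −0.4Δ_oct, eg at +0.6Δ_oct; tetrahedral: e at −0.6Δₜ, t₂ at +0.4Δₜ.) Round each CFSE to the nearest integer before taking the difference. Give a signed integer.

Ni sits in group 10; removing 2 electrons leaves Ni²⁺ with 10 − 2 = 8 d electrons.
Octahedral (high-spin): t₂g⁶ eg², CFSE = 6(−0.4) + 2(+0.6) = -1.2Δ_oct = -1.2 × 15900 = -19080 cm⁻¹.
In a tetrahedral site the filling is e⁴ t₂⁴: CFSE(tet) = -0.8Δₜ = -0.8 × (4/9)(15900) = -5653 cm⁻¹.
Subtracting, OSPE = -19080 − (-5653) = -13427 cm⁻¹.

-13427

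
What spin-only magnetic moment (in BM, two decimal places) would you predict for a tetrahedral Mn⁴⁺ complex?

3.87 BM

Mn⁴⁺: group 7, so d-count = 7 − 4 = 3.
Tetrahedral fields are weak (Δₜ ≈ 4/9 Δₒ), so electrons fill high-spin.
Configuration: e^2 t2^1 → 3 unpaired electrons.
μ(spin-only) = √[3(3+2)] = √15 ≈ 3.87 BM.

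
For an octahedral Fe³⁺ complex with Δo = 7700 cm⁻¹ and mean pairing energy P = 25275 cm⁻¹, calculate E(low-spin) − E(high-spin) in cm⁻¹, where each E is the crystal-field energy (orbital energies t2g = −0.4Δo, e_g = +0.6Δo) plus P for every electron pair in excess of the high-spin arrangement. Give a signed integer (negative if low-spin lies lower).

35150

Fe is in group 8, so Fe³⁺ is d⁵ (8 − 3 = 5).
High-spin: t2g^3 e_g^2, CFSE = 0.0Δo = 0 cm⁻¹.
For low-spin the configuration is t2g^5 e_g^0: orbital energy -2.0 × 7700 = -15400 cm⁻¹, and 2 additional pairs relative to high-spin add 50550 cm⁻¹, giving 35150 cm⁻¹.
The difference is 35150 − (0) = 35150 cm⁻¹, so high-spin lies lower.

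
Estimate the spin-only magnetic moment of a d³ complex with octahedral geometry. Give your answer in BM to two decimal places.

Configuration: t2g^3 e_g^0 → 3 unpaired electrons.
μ(spin-only) = √[3(3+2)] = √15 ≈ 3.87 BM.

3.87 BM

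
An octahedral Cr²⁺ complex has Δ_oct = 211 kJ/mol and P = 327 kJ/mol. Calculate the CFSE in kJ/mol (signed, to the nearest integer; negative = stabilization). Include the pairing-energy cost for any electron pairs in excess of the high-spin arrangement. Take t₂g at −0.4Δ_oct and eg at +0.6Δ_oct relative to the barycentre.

-127

Cr²⁺: group 6, so d-count = 6 − 2 = 4.
Δ_oct < P, so pairing is avoided: the ground state is high-spin.
That gives t₂g³ eg¹.
Orbital CFSE = -0.6Δ_oct = -0.6 × 211 = -127 kJ/mol.
High-spin has no excess pairs, so no pairing correction applies.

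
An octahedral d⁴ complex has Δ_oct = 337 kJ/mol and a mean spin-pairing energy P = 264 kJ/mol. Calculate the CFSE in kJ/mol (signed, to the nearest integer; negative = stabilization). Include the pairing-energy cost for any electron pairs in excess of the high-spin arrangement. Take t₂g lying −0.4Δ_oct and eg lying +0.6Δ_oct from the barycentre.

-275

With Δ_oct > P the complex is low-spin.
Configuration: t₂g⁴ eg⁰.
Orbital CFSE = -1.6Δ_oct = -1.6 × 337 = -539 kJ/mol.
Excess pairs vs high-spin: 1 − 0 = 1; pairing cost = +264 kJ/mol.
Net CFSE = -539 + 264 = -275 kJ/mol.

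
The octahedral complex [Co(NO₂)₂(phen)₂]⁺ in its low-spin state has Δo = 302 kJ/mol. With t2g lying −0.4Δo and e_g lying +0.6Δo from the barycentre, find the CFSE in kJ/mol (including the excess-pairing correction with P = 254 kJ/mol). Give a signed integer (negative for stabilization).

-217

Ligand charges: 2×(-1) from NO₂⁻ and 2×(+0) from phen sum to -2; with overall charge +1, Co is +3.
Co³⁺: group 9, so d-count = 9 − 3 = 6.
Electron filling gives t2g^6 e_g^0.
CFSE(orbital) = 6×(-0.4Δo) + 0×(0.6Δo) = -2.4Δo; with Δo = 302 kJ/mol that is -725 kJ/mol.
Pairing penalty: 3 pairs vs 1 in the high-spin reference → 2 extra × P = 508 kJ/mol.
Overall CFSE = -725 + 508 = -217 kJ/mol.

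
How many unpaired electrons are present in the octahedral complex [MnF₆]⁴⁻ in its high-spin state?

5

Each F⁻ contributes -1; 6 × (-1) = -6. With overall charge -4, Mn is in the +2 oxidation state.
Group 7 minus oxidation state +2 gives a d⁵ configuration for Mn²⁺.
Configuration: t₂g³ eg², giving 5 unpaired electrons.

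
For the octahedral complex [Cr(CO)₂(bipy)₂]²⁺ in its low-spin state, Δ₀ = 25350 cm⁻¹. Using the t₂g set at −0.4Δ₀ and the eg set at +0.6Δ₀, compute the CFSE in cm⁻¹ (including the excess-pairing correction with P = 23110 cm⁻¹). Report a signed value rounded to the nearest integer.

-17450

Ligand charges: 2×(+0) from CO and 2×(+0) from bipy sum to +0; with overall charge +2, Cr is +2.
Cr is in group 6, so Cr²⁺ is d⁴ (6 − 2 = 4).
Configuration: t₂g⁴ eg⁰.
Orbital CFSE = 4(-0.4) + 0(0.6) = -1.6Δ₀ = -1.6 × 25350 = -40560 cm⁻¹.
Relative to high-spin t₂g³ eg¹ (0 paired), the low-spin configuration has 1 additional pair, contributing +1 × 23110 = +23110 cm⁻¹.
Overall CFSE = -40560 + 23110 = -17450 cm⁻¹.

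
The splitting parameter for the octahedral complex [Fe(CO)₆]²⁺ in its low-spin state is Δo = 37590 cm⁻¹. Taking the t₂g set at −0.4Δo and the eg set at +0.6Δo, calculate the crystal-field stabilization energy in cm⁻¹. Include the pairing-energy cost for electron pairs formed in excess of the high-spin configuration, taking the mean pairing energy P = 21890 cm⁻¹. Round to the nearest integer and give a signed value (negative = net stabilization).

CO is neutral, so the +2 overall charge sits on Fe: oxidation state +2.
Fe is in group 8, so Fe²⁺ is d⁶ (8 − 2 = 6).
Electron filling gives t₂g⁶ eg⁰.
Orbital CFSE = 6(-0.4) + 0(0.6) = -2.4Δo = -2.4 × 37590 = -90216 cm⁻¹.
Pairing penalty: 3 pairs vs 1 in the high-spin reference → 2 extra × P = 43780 cm⁻¹.
Net CFSE = -90216 + 43780 = -46436 cm⁻¹.

-46436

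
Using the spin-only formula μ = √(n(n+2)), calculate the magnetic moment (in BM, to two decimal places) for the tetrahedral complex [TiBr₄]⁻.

1.73 BM

Each Br⁻ contributes -1; 4 × (-1) = -4. With overall charge -1, Ti is in the +3 oxidation state.
Group 4 minus oxidation state +3 gives a d¹ configuration for Ti³⁺.
Tetrahedral splitting is small, so the complex is high-spin.
Configuration: e¹ t₂⁰ → 1 unpaired electron.
μ(spin-only) = √[1(1+2)] = √3 ≈ 1.73 BM.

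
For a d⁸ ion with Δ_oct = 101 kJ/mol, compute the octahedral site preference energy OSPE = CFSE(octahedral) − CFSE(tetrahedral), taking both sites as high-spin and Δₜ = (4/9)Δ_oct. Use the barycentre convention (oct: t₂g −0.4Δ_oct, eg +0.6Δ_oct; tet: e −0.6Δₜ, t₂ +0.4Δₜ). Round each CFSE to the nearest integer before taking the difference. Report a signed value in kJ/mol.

-85

Octahedral high-spin t₂g⁶ eg²: CFSE = -1.2 × 101 = -121 kJ/mol.
Tetrahedral e⁴ t₂⁴ gives -0.8Δₜ = -0.8 × (4/9) × 101 = -36 kJ/mol.
OSPE = CFSE(oct) − CFSE(tet) = -121 − (-36) = -85 kJ/mol.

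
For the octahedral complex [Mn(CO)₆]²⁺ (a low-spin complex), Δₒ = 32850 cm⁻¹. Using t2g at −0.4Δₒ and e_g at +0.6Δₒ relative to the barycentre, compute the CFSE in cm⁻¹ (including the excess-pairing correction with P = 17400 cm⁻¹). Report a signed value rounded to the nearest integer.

CO is neutral, so the +2 overall charge sits on Mn: oxidation state +2.
Group 7 minus oxidation state +2 gives a d⁵ configuration for Mn²⁺.
Configuration: t2g^5 e_g^0.
Orbital CFSE = 5(-0.4) + 0(0.6) = -2.0Δₒ = -2.0 × 32850 = -65700 cm⁻¹.
Pairing penalty: 2 pairs vs 0 in the high-spin reference → 2 extra × P = 34800 cm⁻¹.
Net CFSE = -65700 + 34800 = -30900 cm⁻¹.

-30900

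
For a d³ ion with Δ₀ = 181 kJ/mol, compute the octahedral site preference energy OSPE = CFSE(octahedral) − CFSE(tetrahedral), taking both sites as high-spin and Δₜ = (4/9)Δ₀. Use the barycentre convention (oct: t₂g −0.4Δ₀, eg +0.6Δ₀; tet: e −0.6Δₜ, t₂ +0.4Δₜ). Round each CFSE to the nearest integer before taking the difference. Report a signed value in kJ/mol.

-153

In an octahedral site d³ (HS) is t₂g³ eg⁰, giving CFSE(oct) = -1.2Δ₀ = -217 kJ/mol.
Tetrahedral: e² t₂¹, CFSE = 2(−0.6) + 1(+0.4) = -0.8Δₜ = -0.8 × (4/9) × 181 = -64 kJ/mol.
Subtracting, OSPE = -217 − (-64) = -153 kJ/mol.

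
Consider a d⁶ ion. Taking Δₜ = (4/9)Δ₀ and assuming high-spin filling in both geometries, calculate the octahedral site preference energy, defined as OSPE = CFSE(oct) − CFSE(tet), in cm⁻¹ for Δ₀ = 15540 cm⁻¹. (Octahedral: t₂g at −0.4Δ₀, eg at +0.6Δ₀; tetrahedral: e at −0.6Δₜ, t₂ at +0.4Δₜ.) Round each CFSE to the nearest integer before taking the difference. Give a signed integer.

In an octahedral site d⁶ (HS) is t2g^4 e_g^2, giving CFSE(oct) = -0.4Δ₀ = -6216 cm⁻¹.
Tetrahedral e^3 t2^3 gives -0.6Δₜ = -0.6 × (4/9) × 15540 = -4144 cm⁻¹.
OSPE = CFSE(oct) − CFSE(tet) = -6216 − (-4144) = -2072 cm⁻¹.

-2072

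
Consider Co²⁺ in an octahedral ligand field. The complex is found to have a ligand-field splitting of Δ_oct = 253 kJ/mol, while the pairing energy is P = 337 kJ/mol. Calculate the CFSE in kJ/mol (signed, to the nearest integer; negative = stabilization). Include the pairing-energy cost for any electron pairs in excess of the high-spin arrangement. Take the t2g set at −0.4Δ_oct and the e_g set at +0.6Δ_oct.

-202

Co sits in group 9; removing 2 electrons leaves Co²⁺ with 9 − 2 = 7 d electrons.
Here Δ_oct < P (253 < 337), so the high-spin state is favoured.
That gives t2g^5 e_g^2.
Orbital CFSE = -0.8Δ_oct = -0.8 × 253 = -202 kJ/mol.
High-spin has no excess pairs, so no pairing correction applies.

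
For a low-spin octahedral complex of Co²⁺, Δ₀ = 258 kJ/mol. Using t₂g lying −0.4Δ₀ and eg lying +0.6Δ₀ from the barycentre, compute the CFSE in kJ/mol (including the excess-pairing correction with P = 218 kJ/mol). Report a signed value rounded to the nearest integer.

Co is in group 9, so Co²⁺ is d⁷ (9 − 2 = 7).
Configuration: t₂g⁶ eg¹.
CFSE(orbital) = 6×(-0.4Δ₀) + 1×(0.6Δ₀) = -1.8Δ₀; with Δ₀ = 258 kJ/mol that is -464 kJ/mol.
Relative to high-spin t₂g⁵ eg² (2 paired), the low-spin configuration has 1 additional pair, contributing +1 × 218 = +218 kJ/mol.
Combining: -464 + 218 = -246 kJ/mol.

-246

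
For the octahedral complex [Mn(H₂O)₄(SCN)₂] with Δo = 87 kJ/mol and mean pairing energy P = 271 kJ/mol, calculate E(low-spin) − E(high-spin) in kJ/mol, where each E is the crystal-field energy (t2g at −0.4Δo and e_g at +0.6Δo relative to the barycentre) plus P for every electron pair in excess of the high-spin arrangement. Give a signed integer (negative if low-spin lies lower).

368

Ligand charges: 4×(+0) from H₂O and 2×(-1) from SCN⁻ sum to -2; with overall charge +0, Mn is +2.
Mn is in group 7, so Mn²⁺ is d⁵ (7 − 2 = 5).
High-spin d⁵ fills as t2g^3 e_g^2 with CFSE 3(−0.4) + 2(+0.6) = 0.0Δo = 0 kJ/mol.
Low-spin: t2g^5 e_g^0, orbital CFSE = -2.0Δo = -174 kJ/mol; plus 2 excess pairs × P = +542 kJ/mol; total 368 kJ/mol.
The difference is 368 − (0) = 368 kJ/mol, so high-spin lies lower.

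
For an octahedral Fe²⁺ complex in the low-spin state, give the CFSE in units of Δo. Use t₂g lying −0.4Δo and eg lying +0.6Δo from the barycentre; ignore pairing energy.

Fe is in group 8, so Fe²⁺ is d⁶ (8 − 2 = 6).
Configuration: t₂g⁶ eg⁰.
CFSE = 6(-0.4Δo) + 0(0.6Δo) = -2.4Δo + 0.0Δo = -2.4Δo.

-2.4 Δo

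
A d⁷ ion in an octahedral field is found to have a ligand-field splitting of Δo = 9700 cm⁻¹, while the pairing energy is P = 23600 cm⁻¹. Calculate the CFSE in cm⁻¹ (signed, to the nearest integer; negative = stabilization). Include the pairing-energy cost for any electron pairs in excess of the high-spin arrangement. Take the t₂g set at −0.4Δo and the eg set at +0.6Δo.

Here Δo < P (9700 < 23600), so the high-spin state is favoured.
Configuration: t₂g⁵ eg².
Orbital CFSE = -0.8Δo = -0.8 × 9700 = -7760 cm⁻¹.
High-spin has no excess pairs, so no pairing correction applies.

-7760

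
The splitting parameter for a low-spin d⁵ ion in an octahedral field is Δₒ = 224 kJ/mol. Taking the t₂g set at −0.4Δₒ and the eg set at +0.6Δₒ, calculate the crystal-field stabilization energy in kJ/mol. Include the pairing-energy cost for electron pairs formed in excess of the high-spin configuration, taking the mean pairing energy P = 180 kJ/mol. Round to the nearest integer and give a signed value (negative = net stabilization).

Electron filling gives t₂g⁵ eg⁰.
Orbital CFSE = 5(-0.4) + 0(0.6) = -2.0Δₒ = -2.0 × 224 = -448 kJ/mol.
Relative to high-spin t₂g³ eg² (0 paired), the low-spin configuration has 2 additional pairs, contributing +2 × 180 = +360 kJ/mol.
Overall CFSE = -448 + 360 = -88 kJ/mol.

-88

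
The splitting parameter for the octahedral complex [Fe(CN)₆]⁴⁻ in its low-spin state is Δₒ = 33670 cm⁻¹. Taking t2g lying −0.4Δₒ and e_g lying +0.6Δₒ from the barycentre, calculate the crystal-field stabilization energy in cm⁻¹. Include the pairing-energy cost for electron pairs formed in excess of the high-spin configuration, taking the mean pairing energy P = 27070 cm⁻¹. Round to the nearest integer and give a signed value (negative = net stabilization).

-26668

Each CN⁻ contributes -1; 6 × (-1) = -6. With overall charge -4, Fe is in the +2 oxidation state.
Group 8 minus oxidation state +2 gives a d⁶ configuration for Fe²⁺.
Electron filling gives t2g^6 e_g^0.
The orbital stabilization is -2.4Δₒ = -2.4 × 33670 = -80808 cm⁻¹.
Relative to high-spin t2g^4 e_g^2 (1 paired), the low-spin configuration has 2 additional pairs, contributing +2 × 27070 = +54140 cm⁻¹.
Combining: -80808 + 54140 = -26668 cm⁻¹.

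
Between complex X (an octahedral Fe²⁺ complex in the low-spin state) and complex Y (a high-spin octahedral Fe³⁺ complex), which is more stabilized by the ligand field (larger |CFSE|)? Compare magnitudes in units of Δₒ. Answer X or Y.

X

X: Fe is in group 8, so Fe²⁺ is d⁶ (8 − 2 = 6); t2g^6 e_g^0, CFSE = -2.4Δₒ.
Y: Fe³⁺: group 8, so d-count = 8 − 3 = 5; t2g^3 e_g^2, CFSE = 0.0Δₒ.
So X has the larger |CFSE|.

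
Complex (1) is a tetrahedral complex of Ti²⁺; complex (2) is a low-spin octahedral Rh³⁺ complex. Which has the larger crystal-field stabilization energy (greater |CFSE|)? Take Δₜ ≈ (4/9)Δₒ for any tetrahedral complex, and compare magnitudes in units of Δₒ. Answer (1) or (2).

(1): Ti²⁺: group 4, so d-count = 4 − 2 = 2; Tetrahedral fields are weak (Δₜ ≈ 4/9 Δₒ), so electrons fill high-spin; e^2 t2^0, CFSE = -1.2Δₜ ≈ -0.53Δₒ.
(2): Group 9 minus oxidation state +3 gives a d⁶ configuration for Rh³⁺; t₂g⁶ eg⁰, CFSE = -2.4Δₒ.
So (2) has the larger |CFSE|.

(2)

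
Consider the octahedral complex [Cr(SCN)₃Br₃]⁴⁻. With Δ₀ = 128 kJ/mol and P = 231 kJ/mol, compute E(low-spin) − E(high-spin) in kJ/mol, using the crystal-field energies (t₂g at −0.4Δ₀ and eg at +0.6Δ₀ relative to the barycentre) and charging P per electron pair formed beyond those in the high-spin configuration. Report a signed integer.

103

Ligand charges: 3×(-1) from SCN⁻ and 3×(-1) from Br⁻ sum to -6; with overall charge -4, Cr is +2.
Group 6 minus oxidation state +2 gives a d⁴ configuration for Cr²⁺.
High-spin d⁴ fills as t₂g³ eg¹ with CFSE 3(−0.4) + 1(+0.6) = -0.6Δ₀ = -77 kJ/mol.
For low-spin the configuration is t₂g⁴ eg⁰: orbital energy -1.6 × 128 = -205 kJ/mol, and 1 additional pair relative to high-spin adds 231 kJ/mol, giving 26 kJ/mol.
E(LS) − E(HS) = 26 − (-77) = 103 kJ/mol.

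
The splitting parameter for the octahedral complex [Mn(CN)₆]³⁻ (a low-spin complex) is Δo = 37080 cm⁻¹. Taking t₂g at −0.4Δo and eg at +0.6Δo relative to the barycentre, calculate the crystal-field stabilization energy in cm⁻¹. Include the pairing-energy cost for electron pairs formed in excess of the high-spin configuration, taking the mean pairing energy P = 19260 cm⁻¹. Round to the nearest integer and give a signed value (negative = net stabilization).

Each CN⁻ contributes -1; 6 × (-1) = -6. With overall charge -3, Mn is in the +3 oxidation state.
Group 7 minus oxidation state +3 gives a d⁴ configuration for Mn³⁺.
The d⁴ electrons fill as t₂g⁴ eg⁰.
Orbital CFSE = 4(-0.4) + 0(0.6) = -1.6Δo = -1.6 × 37080 = -59328 cm⁻¹.
Pairing penalty: 1 pair vs 0 in the high-spin reference → 1 extra × P = 19260 cm⁻¹.
Net CFSE = -59328 + 19260 = -40068 cm⁻¹.

-40068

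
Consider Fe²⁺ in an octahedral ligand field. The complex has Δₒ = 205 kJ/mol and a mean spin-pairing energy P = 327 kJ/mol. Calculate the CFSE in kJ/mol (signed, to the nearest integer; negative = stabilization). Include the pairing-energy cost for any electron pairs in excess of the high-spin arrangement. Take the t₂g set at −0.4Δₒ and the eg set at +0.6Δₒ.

Fe sits in group 8; removing 2 electrons leaves Fe²⁺ with 8 − 2 = 6 d electrons.
With Δₒ < P the complex is high-spin.
Filling d⁶ accordingly: t₂g⁴ eg².
Orbital CFSE = -0.4Δₒ = -0.4 × 205 = -82 kJ/mol.
High-spin has no excess pairs, so no pairing correction applies.

-82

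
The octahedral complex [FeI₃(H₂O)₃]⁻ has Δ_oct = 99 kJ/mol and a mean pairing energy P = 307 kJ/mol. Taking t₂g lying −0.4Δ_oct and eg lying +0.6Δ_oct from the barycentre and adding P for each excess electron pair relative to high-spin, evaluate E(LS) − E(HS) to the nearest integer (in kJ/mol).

416

Ligand charges: 3×(-1) from I⁻ and 3×(+0) from H₂O sum to -3; with overall charge -1, Fe is +2.
Fe sits in group 8; removing 2 electrons leaves Fe²⁺ with 8 − 2 = 6 d electrons.
High-spin d⁶ fills as t₂g⁴ eg² with CFSE 4(−0.4) + 2(+0.6) = -0.4Δ_oct = -40 kJ/mol.
Low-spin: t₂g⁶ eg⁰, orbital CFSE = -2.4Δ_oct = -238 kJ/mol; plus 2 excess pairs × P = +614 kJ/mol; total 376 kJ/mol.
E(LS) − E(HS) = 376 − (-40) = 416 kJ/mol.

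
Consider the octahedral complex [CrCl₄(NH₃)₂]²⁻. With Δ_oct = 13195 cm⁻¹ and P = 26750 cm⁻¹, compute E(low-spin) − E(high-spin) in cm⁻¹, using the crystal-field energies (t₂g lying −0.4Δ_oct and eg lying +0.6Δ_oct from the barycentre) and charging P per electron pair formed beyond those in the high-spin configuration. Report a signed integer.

13555

Ligand charges: 4×(-1) from Cl⁻ and 2×(+0) from NH₃ sum to -4; with overall charge -2, Cr is +2.
Cr sits in group 6; removing 2 electrons leaves Cr²⁺ with 6 − 2 = 4 d electrons.
In the high-spin limit (t₂g³ eg¹) the orbital term is -0.6Δ_oct = -7917 cm⁻¹, with no excess pairing.
For low-spin the configuration is t₂g⁴ eg⁰: orbital energy -1.6 × 13195 = -21112 cm⁻¹, and 1 additional pair relative to high-spin adds 26750 cm⁻¹, giving 5638 cm⁻¹.
The difference is 5638 − (-7917) = 13555 cm⁻¹, so high-spin lies lower.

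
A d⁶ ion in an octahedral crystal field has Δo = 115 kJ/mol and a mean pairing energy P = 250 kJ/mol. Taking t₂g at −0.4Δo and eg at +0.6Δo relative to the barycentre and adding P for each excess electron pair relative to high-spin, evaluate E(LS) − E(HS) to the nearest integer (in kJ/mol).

270

High-spin: t₂g⁴ eg², CFSE = -0.4Δo = -46 kJ/mol.
Low-spin: t₂g⁶ eg⁰, orbital CFSE = -2.4Δo = -276 kJ/mol; plus 2 excess pairs × P = +500 kJ/mol; total 224 kJ/mol.
The difference is 224 − (-46) = 270 kJ/mol, so high-spin lies lower.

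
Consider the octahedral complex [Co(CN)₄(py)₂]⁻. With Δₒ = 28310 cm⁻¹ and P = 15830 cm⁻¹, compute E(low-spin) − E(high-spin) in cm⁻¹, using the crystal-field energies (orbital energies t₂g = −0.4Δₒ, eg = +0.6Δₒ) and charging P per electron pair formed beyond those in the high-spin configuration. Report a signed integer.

Ligand charges: 4×(-1) from CN⁻ and 2×(+0) from py sum to -4; with overall charge -1, Co is +3.
Co sits in group 9; removing 3 electrons leaves Co³⁺ with 9 − 3 = 6 d electrons.
In the high-spin limit (t₂g⁴ eg²) the orbital term is -0.4Δₒ = -11324 cm⁻¹, with no excess pairing.
Low-spin: t₂g⁶ eg⁰, orbital CFSE = -2.4Δₒ = -67944 cm⁻¹; plus 2 excess pairs × P = +31660 cm⁻¹; total -36284 cm⁻¹.
The difference is -36284 − (-11324) = -24960 cm⁻¹, so low-spin lies lower.

-24960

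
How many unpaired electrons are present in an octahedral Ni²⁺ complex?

Ni is in group 10, so Ni²⁺ is d⁸ (10 − 2 = 8).
Configuration: t₂g⁶ eg², giving 2 unpaired electrons.

2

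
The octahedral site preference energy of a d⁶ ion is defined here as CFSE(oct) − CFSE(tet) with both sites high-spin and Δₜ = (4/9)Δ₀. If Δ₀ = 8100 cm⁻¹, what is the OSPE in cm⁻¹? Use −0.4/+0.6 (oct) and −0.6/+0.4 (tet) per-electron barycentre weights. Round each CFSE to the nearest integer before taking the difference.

Octahedral (high-spin): t₂g⁴ eg², CFSE = 4(−0.4) + 2(+0.6) = -0.4Δ₀ = -0.4 × 8100 = -3240 cm⁻¹.
Tetrahedral e³ t₂³ gives -0.6Δₜ = -0.6 × (4/9) × 8100 = -2160 cm⁻¹.
OSPE = -3240 − (-2160) = -1080 cm⁻¹.

-1080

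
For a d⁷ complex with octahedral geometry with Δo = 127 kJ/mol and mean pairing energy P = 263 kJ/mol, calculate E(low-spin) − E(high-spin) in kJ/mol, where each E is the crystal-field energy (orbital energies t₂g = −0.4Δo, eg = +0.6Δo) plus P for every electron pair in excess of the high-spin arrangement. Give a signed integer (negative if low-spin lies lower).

High-spin: t₂g⁵ eg², CFSE = -0.8Δo = -102 kJ/mol.
For low-spin the configuration is t₂g⁶ eg¹: orbital energy -1.8 × 127 = -229 kJ/mol, and 1 additional pair relative to high-spin adds 263 kJ/mol, giving 34 kJ/mol.
The difference is 34 − (-102) = 136 kJ/mol, so high-spin lies lower.

136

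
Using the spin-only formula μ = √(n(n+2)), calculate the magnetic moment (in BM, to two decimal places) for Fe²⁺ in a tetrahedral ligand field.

Fe is in group 8, so Fe²⁺ is d⁶ (8 − 2 = 6).
Tetrahedral splitting is small, so the complex is high-spin.
Configuration: e^3 t2^3 → 4 unpaired electrons.
μ(spin-only) = √[4(4+2)] = √24 ≈ 4.90 BM.

4.90 BM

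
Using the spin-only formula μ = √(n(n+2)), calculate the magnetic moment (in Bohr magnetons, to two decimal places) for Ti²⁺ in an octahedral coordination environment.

2.83 Bohr magnetons

Ti²⁺: group 4, so d-count = 4 − 2 = 2.
Configuration: t2g^2 e_g^0 → 2 unpaired electrons.
μ(spin-only) = √[2(2+2)] = √8 ≈ 2.83 Bohr magnetons.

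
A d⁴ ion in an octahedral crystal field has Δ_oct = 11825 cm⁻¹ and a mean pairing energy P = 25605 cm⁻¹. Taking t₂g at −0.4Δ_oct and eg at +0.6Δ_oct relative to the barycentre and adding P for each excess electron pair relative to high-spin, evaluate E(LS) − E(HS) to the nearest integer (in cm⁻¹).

High-spin: t₂g³ eg¹, CFSE = -0.6Δ_oct = -7095 cm⁻¹.
Low-spin: t₂g⁴ eg⁰, orbital CFSE = -1.6Δ_oct = -18920 cm⁻¹; plus 1 excess pair × P = +25605 cm⁻¹; total 6685 cm⁻¹.
Thus E(LS) − E(HS) = 13780 cm⁻¹.

13780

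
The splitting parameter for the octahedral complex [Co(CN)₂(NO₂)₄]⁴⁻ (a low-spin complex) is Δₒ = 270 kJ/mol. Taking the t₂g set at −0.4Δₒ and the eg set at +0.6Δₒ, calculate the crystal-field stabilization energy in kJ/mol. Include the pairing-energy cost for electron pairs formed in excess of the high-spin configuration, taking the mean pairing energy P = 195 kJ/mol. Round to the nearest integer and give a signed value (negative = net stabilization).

-291

Ligand charges: 2×(-1) from CN⁻ and 4×(-1) from NO₂⁻ sum to -6; with overall charge -4, Co is +2.
Co²⁺: group 9, so d-count = 9 − 2 = 7.
The d⁷ electrons fill as t₂g⁶ eg¹.
Orbital CFSE = 6(-0.4) + 1(0.6) = -1.8Δₒ = -1.8 × 270 = -486 kJ/mol.
Relative to high-spin t₂g⁵ eg² (2 paired), the low-spin configuration has 1 additional pair, contributing +1 × 195 = +195 kJ/mol.
Net CFSE = -486 + 195 = -291 kJ/mol.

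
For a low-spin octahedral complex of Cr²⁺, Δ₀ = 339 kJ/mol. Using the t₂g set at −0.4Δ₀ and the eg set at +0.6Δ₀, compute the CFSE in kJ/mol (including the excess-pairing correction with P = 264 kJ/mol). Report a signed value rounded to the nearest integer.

-278

Cr sits in group 6; removing 2 electrons leaves Cr²⁺ with 6 − 2 = 4 d electrons.
Configuration: t₂g⁴ eg⁰.
Orbital CFSE = 4(-0.4) + 0(0.6) = -1.6Δ₀ = -1.6 × 339 = -542 kJ/mol.
High-spin d⁴ would be t₂g³ eg¹ with 0 pairs; low-spin has 1, so 1 excess pair costs +1P = +264 kJ/mol.
Overall CFSE = -542 + 264 = -278 kJ/mol.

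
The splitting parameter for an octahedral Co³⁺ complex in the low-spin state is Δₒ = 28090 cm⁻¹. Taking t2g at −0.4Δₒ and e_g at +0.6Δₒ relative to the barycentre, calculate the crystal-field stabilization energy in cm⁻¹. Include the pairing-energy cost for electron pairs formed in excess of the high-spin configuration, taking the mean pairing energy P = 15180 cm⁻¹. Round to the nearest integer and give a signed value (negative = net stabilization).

Group 9 minus oxidation state +3 gives a d⁶ configuration for Co³⁺.
Configuration: t2g^6 e_g^0.
Orbital CFSE = 6(-0.4) + 0(0.6) = -2.4Δₒ = -2.4 × 28090 = -67416 cm⁻¹.
High-spin d⁶ would be t2g^4 e_g^2 with 1 pair; low-spin has 3, so 2 excess pairs cost +2P = +30360 cm⁻¹.
Overall CFSE = -67416 + 30360 = -37056 cm⁻¹.

-37056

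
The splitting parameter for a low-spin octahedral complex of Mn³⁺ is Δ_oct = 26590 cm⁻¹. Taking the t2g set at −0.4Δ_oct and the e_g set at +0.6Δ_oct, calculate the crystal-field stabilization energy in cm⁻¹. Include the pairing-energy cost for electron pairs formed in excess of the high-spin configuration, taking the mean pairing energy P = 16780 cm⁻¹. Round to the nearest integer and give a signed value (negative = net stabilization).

-25764

Mn is in group 7, so Mn³⁺ is d⁴ (7 − 3 = 4).
Electron filling gives t2g^4 e_g^0.
Orbital CFSE = 4(-0.4) + 0(0.6) = -1.6Δ_oct = -1.6 × 26590 = -42544 cm⁻¹.
High-spin d⁴ would be t2g^3 e_g^1 with 0 pairs; low-spin has 1, so 1 excess pair costs +1P = +16780 cm⁻¹.
Overall CFSE = -42544 + 16780 = -25764 cm⁻¹.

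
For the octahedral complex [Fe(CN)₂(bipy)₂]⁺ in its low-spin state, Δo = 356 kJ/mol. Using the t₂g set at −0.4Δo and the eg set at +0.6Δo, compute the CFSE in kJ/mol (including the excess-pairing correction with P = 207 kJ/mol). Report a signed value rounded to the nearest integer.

-298

Ligand charges: 2×(-1) from CN⁻ and 2×(+0) from bipy sum to -2; with overall charge +1, Fe is +3.
Fe³⁺: group 8, so d-count = 8 − 3 = 5.
The d⁵ electrons fill as t₂g⁵ eg⁰.
The orbital stabilization is -2.0Δo = -2.0 × 356 = -712 kJ/mol.
Relative to high-spin t₂g³ eg² (0 paired), the low-spin configuration has 2 additional pairs, contributing +2 × 207 = +414 kJ/mol.
Net CFSE = -712 + 414 = -298 kJ/mol.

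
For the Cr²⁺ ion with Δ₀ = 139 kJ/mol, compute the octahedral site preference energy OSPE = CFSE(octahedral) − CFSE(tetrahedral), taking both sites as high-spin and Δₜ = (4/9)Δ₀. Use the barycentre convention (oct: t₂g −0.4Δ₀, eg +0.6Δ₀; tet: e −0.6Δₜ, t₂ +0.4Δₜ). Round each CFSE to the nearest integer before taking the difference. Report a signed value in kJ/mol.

Cr sits in group 6; removing 2 electrons leaves Cr²⁺ with 6 − 2 = 4 d electrons.
In an octahedral site d⁴ (HS) is t₂g³ eg¹, giving CFSE(oct) = -0.6Δ₀ = -83 kJ/mol.
Tetrahedral e² t₂² gives -0.4Δₜ = -0.4 × (4/9) × 139 = -25 kJ/mol.
OSPE = CFSE(oct) − CFSE(tet) = -83 − (-25) = -58 kJ/mol.

-58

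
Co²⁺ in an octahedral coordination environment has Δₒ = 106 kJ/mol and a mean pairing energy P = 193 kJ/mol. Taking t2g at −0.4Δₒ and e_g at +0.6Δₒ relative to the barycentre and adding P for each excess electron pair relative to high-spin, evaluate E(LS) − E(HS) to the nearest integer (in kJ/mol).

87

Group 9 minus oxidation state +2 gives a d⁷ configuration for Co²⁺.
High-spin d⁷ fills as t2g^5 e_g^2 with CFSE 5(−0.4) + 2(+0.6) = -0.8Δₒ = -85 kJ/mol.
Low-spin: t2g^6 e_g^1, orbital CFSE = -1.8Δₒ = -191 kJ/mol; plus 1 excess pair × P = +193 kJ/mol; total 2 kJ/mol.
Thus E(LS) − E(HS) = 87 kJ/mol.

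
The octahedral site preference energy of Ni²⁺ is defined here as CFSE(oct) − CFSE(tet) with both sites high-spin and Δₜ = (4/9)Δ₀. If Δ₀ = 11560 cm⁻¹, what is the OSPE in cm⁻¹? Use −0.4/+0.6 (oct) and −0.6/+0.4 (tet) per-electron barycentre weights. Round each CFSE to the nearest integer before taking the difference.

-9762

Ni is in group 10, so Ni²⁺ is d⁸ (10 − 2 = 8).
In an octahedral site d⁸ (HS) is t2g^6 e_g^2, giving CFSE(oct) = -1.2Δ₀ = -13872 cm⁻¹.
In a tetrahedral site the filling is e^4 t2^4: CFSE(tet) = -0.8Δₜ = -0.8 × (4/9)(11560) = -4110 cm⁻¹.
Subtracting, OSPE = -13872 − (-4110) = -9762 cm⁻¹.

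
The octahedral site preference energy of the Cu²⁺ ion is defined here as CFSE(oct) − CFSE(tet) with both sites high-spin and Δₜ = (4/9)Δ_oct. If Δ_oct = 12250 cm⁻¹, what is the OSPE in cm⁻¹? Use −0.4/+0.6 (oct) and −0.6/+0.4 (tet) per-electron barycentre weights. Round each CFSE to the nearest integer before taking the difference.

-5172

Group 11 minus oxidation state +2 gives a d⁹ configuration for Cu²⁺.
Octahedral high-spin t2g^6 e_g^3: CFSE = -0.6 × 12250 = -7350 cm⁻¹.
Tetrahedral: e^4 t2^5, CFSE = 4(−0.6) + 5(+0.4) = -0.4Δₜ = -0.4 × (4/9) × 12250 = -2178 cm⁻¹.
OSPE = CFSE(oct) − CFSE(tet) = -7350 − (-2178) = -5172 cm⁻¹.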